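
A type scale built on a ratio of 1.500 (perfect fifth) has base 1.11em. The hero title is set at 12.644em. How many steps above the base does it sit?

1.500ⁿ = 12.644 / 1.11 = 11.3910
n = ln(11.3910) / ln(1.500) = 2.4328 / 0.4055 ≈ 6.00

6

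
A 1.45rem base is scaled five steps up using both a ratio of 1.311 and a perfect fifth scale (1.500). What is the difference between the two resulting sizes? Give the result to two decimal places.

5.40rem

At 1.311: 1.45 × 1.311⁵ = 5.6154rem
Perfect fifth: 1.45 × 1.500⁵ = 11.0109rem
Difference: 11.0109 − 5.6154 = 5.3955rem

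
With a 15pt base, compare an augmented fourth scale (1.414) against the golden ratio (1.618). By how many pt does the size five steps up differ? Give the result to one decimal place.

Augmented fourth: 15.0 × 1.414⁵ = 84.789pt
Golden ratio: 15.0 × 1.618⁵ = 166.335pt
Difference: 166.335 − 84.789 = 81.546pt

81.5pt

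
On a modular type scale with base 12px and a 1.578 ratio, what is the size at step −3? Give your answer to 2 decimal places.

3.05px

Every step multiplies by the scale ratio.
12.0 ÷ 1.578³ = 12.0 ÷ 3.92935 ≈ 3.05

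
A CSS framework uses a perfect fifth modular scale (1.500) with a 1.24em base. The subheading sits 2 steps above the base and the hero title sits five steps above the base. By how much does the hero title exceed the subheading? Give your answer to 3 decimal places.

Step 2: 1.24 × 1.500² = 2.79000em
Step 5: 1.24 × 1.500⁵ = 9.41625em
Difference: 9.41625 − 2.79000 = 6.62625em

6.626em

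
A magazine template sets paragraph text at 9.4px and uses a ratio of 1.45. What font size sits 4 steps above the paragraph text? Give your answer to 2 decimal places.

Every step multiplies by the scale ratio.
9.4 × 1.45⁴ = 9.4 × 4.42051 ≈ 41.55

41.55px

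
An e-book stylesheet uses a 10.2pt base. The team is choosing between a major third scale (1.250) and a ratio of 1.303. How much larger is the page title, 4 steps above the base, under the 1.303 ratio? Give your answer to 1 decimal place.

Major third: 10.2 × 1.250⁴ = 24.902pt
At 1.303: 10.2 × 1.303⁴ = 29.402pt
Difference: 29.402 − 24.902 = 4.500pt

4.5pt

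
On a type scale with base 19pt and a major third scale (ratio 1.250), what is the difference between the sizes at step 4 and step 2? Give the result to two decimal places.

Step 2: 19.0 × 1.250² = 29.6875pt
Step 4: 19.0 × 1.250⁴ = 46.3867pt
Difference: 46.3867 − 29.6875 = 16.6992pt

16.70pt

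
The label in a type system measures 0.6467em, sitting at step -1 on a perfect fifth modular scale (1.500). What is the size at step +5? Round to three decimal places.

0.6467 × 1.500⁶ = 0.6467 × 11.39062 ≈ 7.366

7.366em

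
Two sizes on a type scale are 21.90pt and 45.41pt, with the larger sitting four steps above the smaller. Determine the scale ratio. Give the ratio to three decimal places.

The ratio satisfies 21.90 × r⁴ = 45.41, so r = (45.41 / 21.90)^(1/4).
r = 2.0735^(1/4) ≈ 1.2000

1.200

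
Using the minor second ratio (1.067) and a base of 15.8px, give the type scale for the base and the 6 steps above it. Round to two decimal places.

Step 0: 15.8px
Step 1: 15.8 × 1.067 = 16.86
Step 2: 15.8 × 1.067² = 17.99
Step 3: 15.8 × 1.067³ = 19.19
Step 4: 15.8 × 1.067⁴ = 20.48
Step 5: 15.8 × 1.067⁵ = 21.85
Step 6: 15.8 × 1.067⁶ = 23.32

15.80px, 16.86px, 17.99px, 19.19px, 20.48px, 21.85px, 23.32px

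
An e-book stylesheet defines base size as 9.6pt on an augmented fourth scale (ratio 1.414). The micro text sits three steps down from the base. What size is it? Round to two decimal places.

9.6 ÷ 1.414³ = 9.6 ÷ 2.82715 ≈ 3.40

3.40pt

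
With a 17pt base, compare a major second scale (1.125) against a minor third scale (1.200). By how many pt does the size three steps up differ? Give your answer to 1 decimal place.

Major second: 17.0 × 1.125³ = 24.205pt
Minor third: 17.0 × 1.200³ = 29.376pt
Difference: 29.376 − 24.205 = 5.171pt

5.2pt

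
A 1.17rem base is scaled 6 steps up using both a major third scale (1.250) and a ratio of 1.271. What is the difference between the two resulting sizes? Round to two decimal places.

0.47rem

Major third: 1.17 × 1.250⁶ = 4.4632rem
At 1.271: 1.17 × 1.271⁶ = 4.9324rem
Difference: 4.9324 − 4.4632 = 0.4692rem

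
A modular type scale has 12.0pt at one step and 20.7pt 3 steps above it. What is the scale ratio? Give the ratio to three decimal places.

1.199

r³ = 20.7 / 12.0, so r = (20.7/12.0)^(1/3).
r = 1.7250^(1/3) ≈ 1.1993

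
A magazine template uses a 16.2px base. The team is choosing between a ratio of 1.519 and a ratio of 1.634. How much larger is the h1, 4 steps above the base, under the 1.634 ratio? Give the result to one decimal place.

29.2px

At 1.519: 16.2 × 1.519⁴ = 86.247px
At 1.634: 16.2 × 1.634⁴ = 115.484px
Difference: 115.484 − 86.247 = 29.237px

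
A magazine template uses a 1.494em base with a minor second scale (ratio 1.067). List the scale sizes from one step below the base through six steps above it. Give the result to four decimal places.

Step -1: 1.494 ÷ 1.067 = 1.4002
Step 0: 1.494em
Step 1: 1.494 × 1.067 = 1.5941
Step 2: 1.494 × 1.067² = 1.7009
Step 3: 1.494 × 1.067³ = 1.8149
Step 4: 1.494 × 1.067⁴ = 1.9365
Step 5: 1.494 × 1.067⁵ = 2.0662
Step 6: 1.494 × 1.067⁶ = 2.2046

1.4002em, 1.4940em, 1.5941em, 1.7009em, 1.8149em, 1.9365em, 2.0662em, 2.2046em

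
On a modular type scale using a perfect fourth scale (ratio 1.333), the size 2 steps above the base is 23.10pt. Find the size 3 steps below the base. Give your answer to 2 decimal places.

5.49pt

The gap is -3 − (2) = -5 steps, so the factor is 1.333^-5.
23.10 ÷ 1.333⁵ = 23.10 ÷ 4.20873 ≈ 5.489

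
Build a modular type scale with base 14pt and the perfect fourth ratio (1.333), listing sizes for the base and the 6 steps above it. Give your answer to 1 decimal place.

Step 0: 14pt
Step 1: 14.0 × 1.333 = 18.7
Step 2: 14.0 × 1.333² = 24.9
Step 3: 14.0 × 1.333³ = 33.2
Step 4: 14.0 × 1.333⁴ = 44.2
Step 5: 14.0 × 1.333⁵ = 58.9
Step 6: 14.0 × 1.333⁶ = 78.5

14.0pt, 18.7pt, 24.9pt, 33.2pt, 44.2pt, 58.9pt, 78.5pt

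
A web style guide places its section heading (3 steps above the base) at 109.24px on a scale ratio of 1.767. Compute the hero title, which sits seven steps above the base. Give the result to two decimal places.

109.24 × 1.767⁴ = 109.24 × 9.74869 ≈ 1064.947

1064.95px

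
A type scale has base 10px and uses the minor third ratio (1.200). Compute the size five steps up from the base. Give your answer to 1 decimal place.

Every step multiplies by the scale ratio.
10.0 × 1.200⁵ = 10.0 × 2.48832 ≈ 24.88

24.9px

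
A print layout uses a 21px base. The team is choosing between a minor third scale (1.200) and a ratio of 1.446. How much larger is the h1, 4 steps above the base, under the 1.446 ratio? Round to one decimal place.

Minor third: 21.0 × 1.200⁴ = 43.546px
At 1.446: 21.0 × 1.446⁴ = 91.811px
Difference: 91.811 − 43.546 = 48.265px

48.3px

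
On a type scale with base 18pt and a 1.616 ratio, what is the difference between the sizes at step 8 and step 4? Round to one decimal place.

Step 4: 18.0 × 1.616⁴ = 122.755pt
Step 8: 18.0 × 1.616⁸ = 837.150pt
Difference: 837.150 − 122.755 = 714.395pt

714.4pt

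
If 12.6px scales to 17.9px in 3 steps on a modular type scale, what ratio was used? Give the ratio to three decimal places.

1.124

The ratio satisfies 12.6 × r³ = 17.9, so r = (17.9 / 12.6)^(1/3).
r = 1.4206^(1/3) ≈ 1.1242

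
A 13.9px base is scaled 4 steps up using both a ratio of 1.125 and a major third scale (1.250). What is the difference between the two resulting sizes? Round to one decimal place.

11.7px

At 1.125: 13.9 × 1.125⁴ = 22.265px
Major third: 13.9 × 1.250⁴ = 33.936px
Difference: 33.936 − 22.265 = 11.671px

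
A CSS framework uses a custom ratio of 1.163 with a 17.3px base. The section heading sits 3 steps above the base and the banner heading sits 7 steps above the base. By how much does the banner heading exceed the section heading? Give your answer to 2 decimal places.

Step 3: 17.3 × 1.163³ = 27.2136px
Step 7: 17.3 × 1.163⁷ = 49.7856px
Difference: 49.7856 − 27.2136 = 22.5720px

22.57px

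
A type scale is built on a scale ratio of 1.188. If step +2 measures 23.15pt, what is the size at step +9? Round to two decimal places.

Moving from step +2 to step +9 is 7 steps up, so multiply by r⁷.
23.15 × 1.188⁷ = 23.15 × 3.33976 ≈ 77.315

77.32pt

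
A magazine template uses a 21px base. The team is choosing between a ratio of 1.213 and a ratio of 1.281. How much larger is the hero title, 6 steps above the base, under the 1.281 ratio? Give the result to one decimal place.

At 1.213: 21.0 × 1.213⁶ = 66.894px
At 1.281: 21.0 × 1.281⁶ = 92.793px
Difference: 92.793 − 66.894 = 25.899px

25.9px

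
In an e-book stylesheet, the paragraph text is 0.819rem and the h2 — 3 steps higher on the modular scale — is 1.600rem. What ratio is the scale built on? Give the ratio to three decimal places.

1.250

r³ = 1.600 / 0.819, so r = (1.600/0.819)^(1/3).
r = 1.9536^(1/3) ≈ 1.2501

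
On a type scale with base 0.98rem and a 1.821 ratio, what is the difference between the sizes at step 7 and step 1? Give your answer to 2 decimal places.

63.29rem

Step 1: 0.98 × 1.821 = 1.7846rem
Step 7: 0.98 × 1.821⁷ = 65.0722rem
Difference: 65.0722 − 1.7846 = 63.2876rem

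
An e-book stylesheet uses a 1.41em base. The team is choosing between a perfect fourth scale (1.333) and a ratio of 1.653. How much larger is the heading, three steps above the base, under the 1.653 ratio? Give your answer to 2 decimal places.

Perfect fourth: 1.41 × 1.333³ = 3.3397em
At 1.653: 1.41 × 1.653³ = 6.3685em
Difference: 6.3685 − 3.3397 = 3.0288em

3.03em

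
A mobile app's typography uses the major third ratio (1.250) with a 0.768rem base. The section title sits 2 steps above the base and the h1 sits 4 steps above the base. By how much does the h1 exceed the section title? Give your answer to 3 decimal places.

Step 2: 0.768 × 1.250² = 1.20000rem
Step 4: 0.768 × 1.250⁴ = 1.87500rem
Difference: 1.87500 − 1.20000 = 0.67500rem

0.675rem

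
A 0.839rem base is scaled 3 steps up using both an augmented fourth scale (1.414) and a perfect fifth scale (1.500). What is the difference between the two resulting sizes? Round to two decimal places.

0.46rem

Augmented fourth: 0.839 × 1.414³ = 2.3720rem
Perfect fifth: 0.839 × 1.500³ = 2.8316rem
Difference: 2.8316 − 2.3720 = 0.4596rem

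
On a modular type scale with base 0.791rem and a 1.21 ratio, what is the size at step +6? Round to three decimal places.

2.482rem

0.791 × 1.21⁶ = 0.791 × 3.13843 ≈ 2.482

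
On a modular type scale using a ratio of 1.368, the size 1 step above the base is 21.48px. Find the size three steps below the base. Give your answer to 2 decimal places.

6.13px

21.48 ÷ 1.368⁴ = 21.48 ÷ 3.50223 ≈ 6.133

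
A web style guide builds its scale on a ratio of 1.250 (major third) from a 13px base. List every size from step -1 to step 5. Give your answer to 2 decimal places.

Step -1: 13.0 ÷ 1.250 = 10.40
Step 0: 13px
Step 1: 13.0 × 1.250 = 16.25
Step 2: 13.0 × 1.250² = 20.31
Step 3: 13.0 × 1.250³ = 25.39
Step 4: 13.0 × 1.250⁴ = 31.74
Step 5: 13.0 × 1.250⁵ = 39.67

10.40px, 13.00px, 16.25px, 20.31px, 25.39px, 31.74px, 39.67px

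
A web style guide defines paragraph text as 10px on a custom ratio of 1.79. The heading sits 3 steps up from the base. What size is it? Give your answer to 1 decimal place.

Each step on a modular scale multiplies by the ratio, so the size n steps from the base is base × ratioⁿ.
10.0 × 1.79³ = 10.0 × 5.73534 ≈ 57.35

57.4px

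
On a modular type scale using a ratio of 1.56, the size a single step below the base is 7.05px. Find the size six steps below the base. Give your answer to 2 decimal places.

The gap is -6 − (-1) = -5 steps, so the factor is 1.56^-5.
7.05 ÷ 1.56⁵ = 7.05 ÷ 9.23896 ≈ 0.763

0.76px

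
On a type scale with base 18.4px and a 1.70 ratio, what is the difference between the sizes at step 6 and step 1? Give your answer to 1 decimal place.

Step 1: 18.4 × 1.70 = 31.280px
Step 6: 18.4 × 1.70⁶ = 444.131px
Difference: 444.131 − 31.280 = 412.851px

412.9px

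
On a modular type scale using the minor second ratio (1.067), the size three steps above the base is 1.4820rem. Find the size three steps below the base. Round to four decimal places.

1.4820 ÷ 1.067⁶ = 1.4820 ÷ 1.47566 ≈ 1.0043

1.0043rem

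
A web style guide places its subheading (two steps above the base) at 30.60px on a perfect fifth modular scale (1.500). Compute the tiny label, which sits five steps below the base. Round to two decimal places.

30.60 ÷ 1.500⁷ = 30.60 ÷ 17.08594 ≈ 1.791

1.79px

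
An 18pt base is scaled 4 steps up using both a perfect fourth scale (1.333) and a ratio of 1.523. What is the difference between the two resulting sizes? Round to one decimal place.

Perfect fourth: 18.0 × 1.333⁴ = 56.832pt
At 1.523: 18.0 × 1.523⁴ = 96.844pt
Difference: 96.844 − 56.832 = 40.012pt

40.0pt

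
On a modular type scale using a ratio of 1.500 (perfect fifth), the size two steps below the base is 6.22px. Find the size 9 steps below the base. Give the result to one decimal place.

Moving from step -2 to step -9 is 7 steps down, so divide by r⁷.
6.22 ÷ 1.500⁷ = 6.22 ÷ 17.08594 ≈ 0.364

0.4px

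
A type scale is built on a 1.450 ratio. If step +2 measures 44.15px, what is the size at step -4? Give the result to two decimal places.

The gap is -4 − (2) = -6 steps, so the factor is 1.450^-6.
44.15 ÷ 1.450⁶ = 44.15 ÷ 9.29411 ≈ 4.750

4.75px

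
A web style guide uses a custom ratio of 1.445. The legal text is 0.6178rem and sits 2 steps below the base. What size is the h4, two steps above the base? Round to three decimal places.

0.6178 × 1.445⁴ = 0.6178 × 4.35985 ≈ 2.694

2.694rem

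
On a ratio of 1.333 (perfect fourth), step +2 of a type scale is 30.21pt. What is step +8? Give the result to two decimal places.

30.21 × 1.333⁶ = 30.21 × 5.61023 ≈ 169.485

169.49pt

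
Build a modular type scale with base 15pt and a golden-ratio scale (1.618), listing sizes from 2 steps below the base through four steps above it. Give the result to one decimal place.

5.7pt, 9.3pt, 15.0pt, 24.3pt, 39.3pt, 63.5pt, 102.8pt

Step -2: 15.0 ÷ 1.618² = 5.7
Step -1: 15.0 ÷ 1.618 = 9.3
Step 0: 15pt
Step 1: 15.0 × 1.618 = 24.3
Step 2: 15.0 × 1.618² = 39.3
Step 3: 15.0 × 1.618³ = 63.5
Step 4: 15.0 × 1.618⁴ = 102.8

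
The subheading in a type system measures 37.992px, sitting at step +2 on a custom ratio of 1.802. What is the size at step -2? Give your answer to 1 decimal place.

3.6px

37.992 ÷ 1.802⁴ = 37.992 ÷ 10.54433 ≈ 3.603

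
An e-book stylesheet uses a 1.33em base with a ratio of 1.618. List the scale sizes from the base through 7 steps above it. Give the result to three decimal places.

Step 0: 1.33em
Step 1: 1.33 × 1.618 = 2.152
Step 2: 1.33 × 1.618² = 3.482
Step 3: 1.33 × 1.618³ = 5.634
Step 4: 1.33 × 1.618⁴ = 9.115
Step 5: 1.33 × 1.618⁵ = 14.748
Step 6: 1.33 × 1.618⁶ = 23.863
Step 7: 1.33 × 1.618⁷ = 38.610

1.330em, 2.152em, 3.482em, 5.634em, 9.115em, 14.748em, 23.863em, 38.610em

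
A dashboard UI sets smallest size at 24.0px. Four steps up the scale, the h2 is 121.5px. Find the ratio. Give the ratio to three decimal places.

r⁴ = 121.5 / 24.0, so r = (121.5/24.0)^(1/4).
r = 5.0625^(1/4) ≈ 1.5000

1.500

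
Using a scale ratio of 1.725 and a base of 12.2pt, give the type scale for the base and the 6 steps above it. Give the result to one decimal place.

12.2pt, 21.0pt, 36.3pt, 62.6pt, 108.0pt, 186.3pt, 321.4pt

Step 0: 12.2pt
Step 1: 12.2 × 1.725 = 21.0
Step 2: 12.2 × 1.725² = 36.3
Step 3: 12.2 × 1.725³ = 62.6
Step 4: 12.2 × 1.725⁴ = 108.0
Step 5: 12.2 × 1.725⁵ = 186.3
Step 6: 12.2 × 1.725⁶ = 321.4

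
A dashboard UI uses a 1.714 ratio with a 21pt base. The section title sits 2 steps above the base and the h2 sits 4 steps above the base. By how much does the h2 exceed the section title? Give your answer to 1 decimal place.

119.5pt

Step 2: 21.0 × 1.714² = 61.694pt
Step 4: 21.0 × 1.714⁴ = 181.244pt
Difference: 181.244 − 61.694 = 119.550pt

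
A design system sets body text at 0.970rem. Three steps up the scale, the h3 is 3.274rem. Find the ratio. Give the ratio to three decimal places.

1.500

r³ = 3.274 / 0.970, so r = (3.274/0.970)^(1/3).
r = 3.3753^(1/3) ≈ 1.5000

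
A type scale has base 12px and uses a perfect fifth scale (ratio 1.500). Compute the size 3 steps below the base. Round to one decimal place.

3.6px

12.0 ÷ 1.500³ = 12.0 ÷ 3.37500 ≈ 3.56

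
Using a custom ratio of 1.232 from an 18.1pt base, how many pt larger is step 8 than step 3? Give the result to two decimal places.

62.22pt

Step 3: 18.1 × 1.232³ = 33.8463pt
Step 8: 18.1 × 1.232⁸ = 96.0648pt
Difference: 96.0648 − 33.8463 = 62.2185pt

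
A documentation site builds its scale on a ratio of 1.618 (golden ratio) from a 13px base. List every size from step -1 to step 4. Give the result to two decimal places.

Step -1: 13.0 ÷ 1.618 = 8.03
Step 0: 13px
Step 1: 13.0 × 1.618 = 21.03
Step 2: 13.0 × 1.618² = 34.03
Step 3: 13.0 × 1.618³ = 55.07
Step 4: 13.0 × 1.618⁴ = 89.10

8.03px, 13.00px, 21.03px, 34.03px, 55.07px, 89.10px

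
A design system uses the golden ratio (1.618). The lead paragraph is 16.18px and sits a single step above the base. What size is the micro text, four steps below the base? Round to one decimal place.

1.5px

16.18 ÷ 1.618⁵ = 16.18 ÷ 11.08901 ≈ 1.459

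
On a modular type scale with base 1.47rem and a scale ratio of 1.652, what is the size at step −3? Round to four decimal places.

0.3261rem

1.47 ÷ 1.652³ = 1.47 ÷ 4.50848 ≈ 0.3261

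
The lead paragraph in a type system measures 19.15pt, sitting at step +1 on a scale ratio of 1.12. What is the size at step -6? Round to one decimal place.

19.15 ÷ 1.12⁷ = 19.15 ÷ 2.21068 ≈ 8.662

8.7pt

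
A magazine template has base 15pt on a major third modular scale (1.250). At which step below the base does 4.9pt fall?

1.250ⁿ = 15 / 4.9 = 3.0612
n = ln(3.0612) / ln(1.250) = 1.1188 / 0.2231 ≈ 5.01

5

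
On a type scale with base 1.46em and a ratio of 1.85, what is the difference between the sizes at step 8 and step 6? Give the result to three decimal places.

141.790em

Step 6: 1.46 × 1.85⁶ = 58.53063em
Step 8: 1.46 × 1.85⁸ = 200.32109em
Difference: 200.32109 − 58.53063 = 141.79046em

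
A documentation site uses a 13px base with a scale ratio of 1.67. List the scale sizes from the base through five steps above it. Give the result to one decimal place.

13.0px, 21.7px, 36.3px, 60.5px, 101.1px, 168.9px

Step 0: 13px
Step 1: 13.0 × 1.67 = 21.7
Step 2: 13.0 × 1.67² = 36.3
Step 3: 13.0 × 1.67³ = 60.5
Step 4: 13.0 × 1.67⁴ = 101.1
Step 5: 13.0 × 1.67⁵ = 168.9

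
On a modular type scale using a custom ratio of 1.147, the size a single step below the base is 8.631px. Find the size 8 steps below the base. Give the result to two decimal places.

8.631 ÷ 1.147⁷ = 8.631 ÷ 2.61182 ≈ 3.305

3.30px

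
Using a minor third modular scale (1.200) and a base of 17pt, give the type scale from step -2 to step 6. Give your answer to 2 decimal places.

11.81pt, 14.17pt, 17.00pt, 20.40pt, 24.48pt, 29.38pt, 35.25pt, 42.30pt, 50.76pt

Step -2: 17.0 ÷ 1.200² = 11.81
Step -1: 17.0 ÷ 1.200 = 14.17
Step 0: 17pt
Step 1: 17.0 × 1.200 = 20.40
Step 2: 17.0 × 1.200² = 24.48
Step 3: 17.0 × 1.200³ = 29.38
Step 4: 17.0 × 1.200⁴ = 35.25
Step 5: 17.0 × 1.200⁵ = 42.30
Step 6: 17.0 × 1.200⁶ = 50.76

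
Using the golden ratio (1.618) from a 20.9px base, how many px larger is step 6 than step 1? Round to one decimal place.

Step 1: 20.9 × 1.618 = 33.816px
Step 6: 20.9 × 1.618⁶ = 374.988px
Difference: 374.988 − 33.816 = 341.172px

341.2px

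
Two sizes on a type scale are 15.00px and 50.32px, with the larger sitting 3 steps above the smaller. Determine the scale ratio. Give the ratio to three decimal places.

1.497

r³ = 50.32 / 15.00, so r = (50.32/15.00)^(1/3).
r = 3.3547^(1/3) ≈ 1.4970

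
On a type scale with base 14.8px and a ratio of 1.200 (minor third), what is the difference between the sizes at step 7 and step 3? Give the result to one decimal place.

27.5px

Step 3: 14.8 × 1.200³ = 25.574px
Step 7: 14.8 × 1.200⁷ = 53.031px
Difference: 53.031 − 25.574 = 27.457px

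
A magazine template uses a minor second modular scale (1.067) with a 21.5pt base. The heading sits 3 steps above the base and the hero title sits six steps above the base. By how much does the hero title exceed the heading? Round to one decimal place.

Step 3: 21.5 × 1.067³ = 26.118pt
Step 6: 21.5 × 1.067⁶ = 31.727pt
Difference: 31.727 − 26.118 = 5.609pt

5.6pt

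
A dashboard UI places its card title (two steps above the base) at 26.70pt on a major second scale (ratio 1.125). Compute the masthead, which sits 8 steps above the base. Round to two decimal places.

26.70 × 1.125⁶ = 26.70 × 2.02729 ≈ 54.129

54.13pt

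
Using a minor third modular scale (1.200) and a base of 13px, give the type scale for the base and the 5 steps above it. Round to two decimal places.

13.00px, 15.60px, 18.72px, 22.46px, 26.96px, 32.35px

Step 0: 13px
Step 1: 13.0 × 1.200 = 15.60
Step 2: 13.0 × 1.200² = 18.72
Step 3: 13.0 × 1.200³ = 22.46
Step 4: 13.0 × 1.200⁴ = 26.96
Step 5: 13.0 × 1.200⁵ = 32.35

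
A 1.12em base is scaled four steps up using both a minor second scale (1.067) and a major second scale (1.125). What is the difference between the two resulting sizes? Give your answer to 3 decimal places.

0.342em

Minor second: 1.12 × 1.067⁴ = 1.45170em
Major second: 1.12 × 1.125⁴ = 1.79402em
Difference: 1.79402 − 1.45170 = 0.34232em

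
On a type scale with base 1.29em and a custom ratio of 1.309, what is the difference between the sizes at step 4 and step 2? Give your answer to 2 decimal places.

1.58em

Step 2: 1.29 × 1.309² = 2.2104em
Step 4: 1.29 × 1.309⁴ = 3.7875em
Difference: 3.7875 − 2.2104 = 1.5771em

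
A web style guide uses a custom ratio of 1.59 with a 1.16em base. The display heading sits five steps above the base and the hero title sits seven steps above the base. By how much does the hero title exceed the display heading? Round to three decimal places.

18.013em

Step 5: 1.16 × 1.59⁵ = 11.78809em
Step 7: 1.16 × 1.59⁷ = 29.80148em
Difference: 29.80148 − 11.78809 = 18.01339em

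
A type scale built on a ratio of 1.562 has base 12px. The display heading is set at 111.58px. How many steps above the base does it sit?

5

1.562ⁿ = 111.58 / 12 = 9.2983
n = ln(9.2983) / ln(1.562) = 2.2298 / 0.4460 ≈ 5.00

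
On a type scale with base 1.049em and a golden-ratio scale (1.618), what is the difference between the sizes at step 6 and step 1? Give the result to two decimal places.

Step 1: 1.049 × 1.618 = 1.6973em
Step 6: 1.049 × 1.618⁶ = 18.8212em
Difference: 18.8212 − 1.6973 = 17.1239em

17.12em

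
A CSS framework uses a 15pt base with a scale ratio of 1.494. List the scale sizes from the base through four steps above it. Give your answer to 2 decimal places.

15.00pt, 22.41pt, 33.48pt, 50.02pt, 74.73pt

Step 0: 15pt
Step 1: 15.0 × 1.494 = 22.41
Step 2: 15.0 × 1.494² = 33.48
Step 3: 15.0 × 1.494³ = 50.02
Step 4: 15.0 × 1.494⁴ = 74.73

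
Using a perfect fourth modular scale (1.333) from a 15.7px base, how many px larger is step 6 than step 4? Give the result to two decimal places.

Step 4: 15.7 × 1.333⁴ = 49.5702px
Step 6: 15.7 × 1.333⁶ = 88.0807px
Difference: 88.0807 − 49.5702 = 38.5105px

38.51px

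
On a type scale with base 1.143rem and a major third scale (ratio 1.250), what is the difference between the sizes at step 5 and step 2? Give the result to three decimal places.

Step 2: 1.143 × 1.250² = 1.78594rem
Step 5: 1.143 × 1.250⁵ = 3.48816rem
Difference: 3.48816 − 1.78594 = 1.70222rem

1.702rem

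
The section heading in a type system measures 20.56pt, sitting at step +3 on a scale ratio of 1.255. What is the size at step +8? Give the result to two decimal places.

Moving from step +3 to step +8 is 5 steps up, so multiply by r⁵.
20.56 × 1.255⁵ = 20.56 × 3.11328 ≈ 64.009

64.01pt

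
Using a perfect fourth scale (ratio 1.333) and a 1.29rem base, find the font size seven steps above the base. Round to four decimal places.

Every step multiplies by the scale ratio.
1.29 × 1.333⁷ = 1.29 × 7.47844 ≈ 9.6472

9.6472rem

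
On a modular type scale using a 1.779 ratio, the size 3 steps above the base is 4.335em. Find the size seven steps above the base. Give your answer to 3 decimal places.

43.420em

The gap is 7 − (3) = 4 steps, so the factor is 1.779^4.
4.335 × 1.779⁴ = 4.335 × 10.01622 ≈ 43.420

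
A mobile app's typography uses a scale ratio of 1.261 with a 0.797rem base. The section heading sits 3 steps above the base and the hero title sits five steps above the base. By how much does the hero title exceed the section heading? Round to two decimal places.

Step 3: 0.797 × 1.261³ = 1.5981rem
Step 5: 0.797 × 1.261⁵ = 2.5412rem
Difference: 2.5412 − 1.5981 = 0.9431rem

0.94rem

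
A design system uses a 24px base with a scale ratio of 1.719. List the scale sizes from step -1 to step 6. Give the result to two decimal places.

Step -1: 24.0 ÷ 1.719 = 13.96
Step 0: 24px
Step 1: 24.0 × 1.719 = 41.26
Step 2: 24.0 × 1.719² = 70.92
Step 3: 24.0 × 1.719³ = 121.91
Step 4: 24.0 × 1.719⁴ = 209.56
Step 5: 24.0 × 1.719⁵ = 360.24
Step 6: 24.0 × 1.719⁶ = 619.25

13.96px, 24.00px, 41.26px, 70.92px, 121.91px, 209.56px, 360.24px, 619.25px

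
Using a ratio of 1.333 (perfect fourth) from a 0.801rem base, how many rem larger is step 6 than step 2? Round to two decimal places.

3.07rem

Step 2: 0.801 × 1.333² = 1.4233rem
Step 6: 0.801 × 1.333⁶ = 4.4938rem
Difference: 4.4938 − 1.4233 = 3.0705rem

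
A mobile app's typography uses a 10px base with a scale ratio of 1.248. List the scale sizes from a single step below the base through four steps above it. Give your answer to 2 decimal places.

8.01px, 10.00px, 12.48px, 15.58px, 19.44px, 24.26px

Step -1: 10.0 ÷ 1.248 = 8.01
Step 0: 10px
Step 1: 10.0 × 1.248 = 12.48
Step 2: 10.0 × 1.248² = 15.58
Step 3: 10.0 × 1.248³ = 19.44
Step 4: 10.0 × 1.248⁴ = 24.26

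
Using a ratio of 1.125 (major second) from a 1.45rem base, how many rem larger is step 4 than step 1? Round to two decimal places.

0.69rem

Step 1: 1.45 × 1.125 = 1.6312rem
Step 4: 1.45 × 1.125⁴ = 2.3226rem
Difference: 2.3226 − 1.6312 = 0.6914rem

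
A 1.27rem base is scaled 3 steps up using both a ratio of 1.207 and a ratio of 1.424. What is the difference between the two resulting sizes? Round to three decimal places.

At 1.207: 1.27 × 1.207³ = 2.23319rem
At 1.424: 1.27 × 1.424³ = 3.66719rem
Difference: 3.66719 − 2.23319 = 1.43400rem

1.434rem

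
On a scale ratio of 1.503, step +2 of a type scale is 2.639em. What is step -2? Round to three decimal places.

Moving from step +2 to step -2 is 4 steps down, so divide by r⁴.
2.639 ÷ 1.503⁴ = 2.639 ÷ 5.10312 ≈ 0.517

0.517em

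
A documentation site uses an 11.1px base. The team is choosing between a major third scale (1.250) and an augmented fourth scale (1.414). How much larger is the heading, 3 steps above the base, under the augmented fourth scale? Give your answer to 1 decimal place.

9.7px

Major third: 11.1 × 1.250³ = 21.680px
Augmented fourth: 11.1 × 1.414³ = 31.381px
Difference: 31.381 − 21.680 = 9.701px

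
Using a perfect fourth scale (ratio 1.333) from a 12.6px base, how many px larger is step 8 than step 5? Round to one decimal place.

72.6px

Step 5: 12.6 × 1.333⁵ = 53.030px
Step 8: 12.6 × 1.333⁸ = 125.606px
Difference: 125.606 − 53.030 = 72.576px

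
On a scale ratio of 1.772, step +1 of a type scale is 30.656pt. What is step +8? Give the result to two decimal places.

1681.75pt

30.656 × 1.772⁷ = 30.656 × 54.85876 ≈ 1681.750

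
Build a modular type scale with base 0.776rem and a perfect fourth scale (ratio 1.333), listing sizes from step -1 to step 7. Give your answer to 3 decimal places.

0.582rem, 0.776rem, 1.034rem, 1.379rem, 1.838rem, 2.450rem, 3.266rem, 4.354rem, 5.803rem

Step -1: 0.776 ÷ 1.333 = 0.582
Step 0: 0.776rem
Step 1: 0.776 × 1.333 = 1.034
Step 2: 0.776 × 1.333² = 1.379
Step 3: 0.776 × 1.333³ = 1.838
Step 4: 0.776 × 1.333⁴ = 2.450
Step 5: 0.776 × 1.333⁵ = 3.266
Step 6: 0.776 × 1.333⁶ = 4.354
Step 7: 0.776 × 1.333⁷ = 5.803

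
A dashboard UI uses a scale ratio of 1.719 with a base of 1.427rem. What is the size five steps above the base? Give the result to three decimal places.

21.419rem

Each step on a modular scale multiplies by the ratio, so the size n steps from the base is base × ratioⁿ.
1.427 × 1.719⁵ = 1.427 × 15.00995 ≈ 21.419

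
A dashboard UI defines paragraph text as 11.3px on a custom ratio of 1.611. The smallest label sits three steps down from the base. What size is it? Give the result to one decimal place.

2.7px

A modular type scale is a geometric sequence: sizeₙ = base × rⁿ.
11.3 ÷ 1.611³ = 11.3 ÷ 4.18106 ≈ 2.70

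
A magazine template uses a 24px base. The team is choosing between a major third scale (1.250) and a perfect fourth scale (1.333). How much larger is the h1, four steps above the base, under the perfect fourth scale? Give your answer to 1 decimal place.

Major third: 24.0 × 1.250⁴ = 58.594px
Perfect fourth: 24.0 × 1.333⁴ = 75.776px
Difference: 75.776 − 58.594 = 17.182px

17.2px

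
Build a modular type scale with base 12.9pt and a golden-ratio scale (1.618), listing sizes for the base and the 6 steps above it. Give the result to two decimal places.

Step 0: 12.9pt
Step 1: 12.9 × 1.618 = 20.87
Step 2: 12.9 × 1.618² = 33.77
Step 3: 12.9 × 1.618³ = 54.64
Step 4: 12.9 × 1.618⁴ = 88.41
Step 5: 12.9 × 1.618⁵ = 143.05
Step 6: 12.9 × 1.618⁶ = 231.45

12.90pt, 20.87pt, 33.77pt, 54.64pt, 88.41pt, 143.05pt, 231.45pt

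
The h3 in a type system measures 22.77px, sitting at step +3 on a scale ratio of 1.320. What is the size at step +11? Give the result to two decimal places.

209.87px

Moving from step +3 to step +11 is 8 steps up, so multiply by r⁸.
22.77 × 1.320⁸ = 22.77 × 9.21704 ≈ 209.872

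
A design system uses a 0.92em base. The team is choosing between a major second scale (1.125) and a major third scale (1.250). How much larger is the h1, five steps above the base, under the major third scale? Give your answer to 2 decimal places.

Major second: 0.92 × 1.125⁵ = 1.6579em
Major third: 0.92 × 1.250⁵ = 2.8076em
Difference: 2.8076 − 1.6579 = 1.1497em

1.15em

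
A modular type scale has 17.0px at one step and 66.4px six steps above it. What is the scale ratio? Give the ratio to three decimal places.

1.255

r⁶ = 66.4 / 17.0, so r = (66.4/17.0)^(1/6).
r = 3.9059^(1/6) ≈ 1.2549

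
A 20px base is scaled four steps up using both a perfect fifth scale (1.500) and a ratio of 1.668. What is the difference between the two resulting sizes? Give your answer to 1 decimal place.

53.6px

Perfect fifth: 20.0 × 1.500⁴ = 101.250px
At 1.668: 20.0 × 1.668⁴ = 154.815px
Difference: 154.815 − 101.250 = 53.565px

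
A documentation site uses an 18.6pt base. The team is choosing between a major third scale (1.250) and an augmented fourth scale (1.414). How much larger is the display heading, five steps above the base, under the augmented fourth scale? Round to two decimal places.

48.38pt

Major third: 18.6 × 1.250⁵ = 56.7627pt
Augmented fourth: 18.6 × 1.414⁵ = 105.1381pt
Difference: 105.1381 − 56.7627 = 48.3754pt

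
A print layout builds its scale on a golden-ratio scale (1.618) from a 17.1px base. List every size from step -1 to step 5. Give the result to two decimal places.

10.57px, 17.10px, 27.67px, 44.77px, 72.43px, 117.20px, 189.62px

Step -1: 17.1 ÷ 1.618 = 10.57
Step 0: 17.1px
Step 1: 17.1 × 1.618 = 27.67
Step 2: 17.1 × 1.618² = 44.77
Step 3: 17.1 × 1.618³ = 72.43
Step 4: 17.1 × 1.618⁴ = 117.20
Step 5: 17.1 × 1.618⁵ = 189.62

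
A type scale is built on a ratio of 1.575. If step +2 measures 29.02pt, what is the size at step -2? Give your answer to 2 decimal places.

4.72pt

29.02 ÷ 1.575⁴ = 29.02 ÷ 6.15350 ≈ 4.716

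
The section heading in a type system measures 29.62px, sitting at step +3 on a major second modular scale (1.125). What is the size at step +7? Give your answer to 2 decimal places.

Moving from step +3 to step +7 is 4 steps up, so multiply by r⁴.
29.62 × 1.125⁴ = 29.62 × 1.60181 ≈ 47.446

47.45px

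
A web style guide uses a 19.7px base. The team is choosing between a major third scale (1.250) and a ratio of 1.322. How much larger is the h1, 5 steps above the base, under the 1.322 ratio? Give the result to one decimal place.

19.4px

Major third: 19.7 × 1.250⁵ = 60.120px
At 1.322: 19.7 × 1.322⁵ = 79.547px
Difference: 79.547 − 60.120 = 19.427px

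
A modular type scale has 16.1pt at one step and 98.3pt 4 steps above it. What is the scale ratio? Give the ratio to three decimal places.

The ratio satisfies 16.1 × r⁴ = 98.3, so r = (98.3 / 16.1)^(1/4).
r = 6.1056^(1/4) ≈ 1.5719

1.572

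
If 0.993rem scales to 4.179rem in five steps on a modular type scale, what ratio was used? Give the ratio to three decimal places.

r⁵ = 4.179 / 0.993, so r = (4.179/0.993)^(1/5).
r = 4.2085^(1/5) ≈ 1.3330

1.333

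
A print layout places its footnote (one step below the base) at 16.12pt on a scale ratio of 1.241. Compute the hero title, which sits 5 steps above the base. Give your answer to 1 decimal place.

16.12 × 1.241⁶ = 16.12 × 3.65284 ≈ 58.884

58.9pt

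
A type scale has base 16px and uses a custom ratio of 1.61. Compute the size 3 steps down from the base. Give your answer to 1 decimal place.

3.8px

Every step multiplies by the scale ratio.
16.0 ÷ 1.61³ = 16.0 ÷ 4.17328 ≈ 3.83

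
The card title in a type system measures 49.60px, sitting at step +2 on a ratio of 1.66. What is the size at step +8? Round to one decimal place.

49.60 × 1.66⁶ = 49.60 × 20.92418 ≈ 1037.840

1037.8px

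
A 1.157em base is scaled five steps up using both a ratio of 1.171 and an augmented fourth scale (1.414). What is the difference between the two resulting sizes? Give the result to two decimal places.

At 1.171: 1.157 × 1.171⁵ = 2.5475em
Augmented fourth: 1.157 × 1.414⁵ = 6.5400em
Difference: 6.5400 − 2.5475 = 3.9925em

3.99em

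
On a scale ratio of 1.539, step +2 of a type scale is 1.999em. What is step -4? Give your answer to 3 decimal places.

0.150em

1.999 ÷ 1.539⁶ = 1.999 ÷ 13.28715 ≈ 0.150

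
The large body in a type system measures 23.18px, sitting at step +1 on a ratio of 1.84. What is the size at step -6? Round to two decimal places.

0.32px

The gap is -6 − (1) = -7 steps, so the factor is 1.84^-7.
23.18 ÷ 1.84⁷ = 23.18 ÷ 71.40436 ≈ 0.325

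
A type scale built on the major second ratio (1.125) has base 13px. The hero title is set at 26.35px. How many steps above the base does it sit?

6

1.125ⁿ = 26.35 / 13 = 2.0269
n = ln(2.0269) / ln(1.125) = 0.7065 / 0.1178 ≈ 6.00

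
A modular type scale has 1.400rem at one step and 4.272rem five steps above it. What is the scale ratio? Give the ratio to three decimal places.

1.250

r⁵ = 4.272 / 1.400, so r = (4.272/1.400)^(1/5).
r = 3.0514^(1/5) ≈ 1.2500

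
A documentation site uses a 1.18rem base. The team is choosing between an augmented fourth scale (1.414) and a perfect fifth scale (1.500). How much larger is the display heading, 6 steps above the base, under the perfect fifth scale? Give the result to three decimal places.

Augmented fourth: 1.18 × 1.414⁶ = 9.43145rem
Perfect fifth: 1.18 × 1.500⁶ = 13.44094rem
Difference: 13.44094 − 9.43145 = 4.00949rem

4.009rem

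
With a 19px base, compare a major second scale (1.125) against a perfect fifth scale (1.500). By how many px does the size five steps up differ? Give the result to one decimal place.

Major second: 19.0 × 1.125⁵ = 34.239px
Perfect fifth: 19.0 × 1.500⁵ = 144.281px
Difference: 144.281 − 34.239 = 110.042px

110.0px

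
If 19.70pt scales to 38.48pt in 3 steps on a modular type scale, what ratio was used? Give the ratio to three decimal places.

The ratio satisfies 19.70 × r³ = 38.48, so r = (38.48 / 19.70)^(1/3).
r = 1.9533^(1/3) ≈ 1.2500

1.250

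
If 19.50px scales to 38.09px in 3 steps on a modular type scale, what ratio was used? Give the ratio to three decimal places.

The ratio satisfies 19.50 × r³ = 38.09, so r = (38.09 / 19.50)^(1/3).
r = 1.9533^(1/3) ≈ 1.2500

1.250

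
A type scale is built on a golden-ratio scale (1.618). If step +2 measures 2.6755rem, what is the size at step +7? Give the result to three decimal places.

Moving from step +2 to step +7 is 5 steps up, so multiply by r⁵.
2.6755 × 1.618⁵ = 2.6755 × 11.08901 ≈ 29.669

29.669rem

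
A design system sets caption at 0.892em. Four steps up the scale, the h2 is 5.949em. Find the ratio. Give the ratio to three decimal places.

1.607

r⁴ = 5.949 / 0.892, so r = (5.949/0.892)^(1/4).
r = 6.6693^(1/4) ≈ 1.6070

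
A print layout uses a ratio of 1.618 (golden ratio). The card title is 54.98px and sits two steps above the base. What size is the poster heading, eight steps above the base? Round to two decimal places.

986.45px

54.98 × 1.618⁶ = 54.98 × 17.94201 ≈ 986.452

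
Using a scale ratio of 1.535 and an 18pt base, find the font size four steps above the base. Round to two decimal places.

99.93pt

18.0 × 1.535⁴ = 18.0 × 5.55180 ≈ 99.93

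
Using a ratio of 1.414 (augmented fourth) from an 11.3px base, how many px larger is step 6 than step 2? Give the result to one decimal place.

67.7px

Step 2: 11.3 × 1.414² = 22.593px
Step 6: 11.3 × 1.414⁶ = 90.318px
Difference: 90.318 − 22.593 = 67.725px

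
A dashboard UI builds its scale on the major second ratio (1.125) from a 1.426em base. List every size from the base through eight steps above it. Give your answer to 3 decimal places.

Step 0: 1.426em
Step 1: 1.426 × 1.125 = 1.604
Step 2: 1.426 × 1.125² = 1.805
Step 3: 1.426 × 1.125³ = 2.030
Step 4: 1.426 × 1.125⁴ = 2.284
Step 5: 1.426 × 1.125⁵ = 2.570
Step 6: 1.426 × 1.125⁶ = 2.891
Step 7: 1.426 × 1.125⁷ = 3.252
Step 8: 1.426 × 1.125⁸ = 3.659

1.426em, 1.604em, 1.805em, 2.030em, 2.284em, 2.570em, 2.891em, 3.252em, 3.659em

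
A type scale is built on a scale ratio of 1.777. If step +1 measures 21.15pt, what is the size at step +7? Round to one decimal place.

Moving from step +1 to step +7 is 6 steps up, so multiply by r⁶.
21.15 × 1.777⁶ = 21.15 × 31.48651 ≈ 665.940

665.9pt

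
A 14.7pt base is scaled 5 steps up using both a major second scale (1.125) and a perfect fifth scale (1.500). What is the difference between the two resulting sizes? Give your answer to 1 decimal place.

85.1pt

Major second: 14.7 × 1.125⁵ = 26.490pt
Perfect fifth: 14.7 × 1.500⁵ = 111.628pt
Difference: 111.628 − 26.490 = 85.138pt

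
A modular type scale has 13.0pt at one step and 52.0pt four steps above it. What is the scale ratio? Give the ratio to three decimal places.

The ratio satisfies 13.0 × r⁴ = 52.0, so r = (52.0 / 13.0)^(1/4).
r = 4.0000^(1/4) ≈ 1.4142

1.414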